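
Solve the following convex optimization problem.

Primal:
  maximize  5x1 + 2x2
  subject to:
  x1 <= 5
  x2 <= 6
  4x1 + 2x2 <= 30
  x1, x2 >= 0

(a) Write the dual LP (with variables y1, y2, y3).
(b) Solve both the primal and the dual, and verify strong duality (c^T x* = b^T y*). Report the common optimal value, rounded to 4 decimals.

The standard primal-dual pair for 'max c^T x s.t. A x <= b, x >= 0' is:
  Dual:  min b^T y  s.t.  A^T y >= c,  y >= 0.

So the dual LP is:
  minimize  5y1 + 6y2 + 30y3
  subject to:
    y1 + 4y3 >= 5
    y2 + 2y3 >= 2
    y1, y2, y3 >= 0

Solving the primal: x* = (5, 5).
  primal value c^T x* = 35.
Solving the dual: y* = (1, 0, 1).
  dual value b^T y* = 35.
Strong duality: c^T x* = b^T y*. Confirmed.

35


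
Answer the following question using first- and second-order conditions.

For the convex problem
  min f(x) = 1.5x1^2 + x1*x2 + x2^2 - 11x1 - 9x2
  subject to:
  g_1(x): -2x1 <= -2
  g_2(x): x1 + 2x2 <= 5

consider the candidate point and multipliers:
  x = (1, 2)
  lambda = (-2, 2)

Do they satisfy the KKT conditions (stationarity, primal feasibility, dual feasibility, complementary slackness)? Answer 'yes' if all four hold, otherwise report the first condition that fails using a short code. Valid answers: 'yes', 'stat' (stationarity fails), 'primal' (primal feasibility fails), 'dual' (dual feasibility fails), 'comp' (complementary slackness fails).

Gradient of f: grad f(x) = Q x + c = (-6, -4)
Constraint values g_i(x) = a_i^T x - b_i:
  g_1((1, 2)) = 0
  g_2((1, 2)) = 0
Stationarity residual: grad f(x) + sum_i lambda_i a_i = (0, 0)
  -> stationarity OK
Primal feasibility (all g_i <= 0): OK
Dual feasibility (all lambda_i >= 0): FAILS
Complementary slackness (lambda_i * g_i(x) = 0 for all i): OK

Verdict: the first failing condition is dual_feasibility -> dual.

dual


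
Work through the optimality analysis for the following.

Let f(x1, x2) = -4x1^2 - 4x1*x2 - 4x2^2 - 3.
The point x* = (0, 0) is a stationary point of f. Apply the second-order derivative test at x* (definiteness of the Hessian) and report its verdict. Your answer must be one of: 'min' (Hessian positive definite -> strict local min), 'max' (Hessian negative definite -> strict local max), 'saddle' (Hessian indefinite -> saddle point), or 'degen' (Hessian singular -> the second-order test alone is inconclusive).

Compute the Hessian H = grad^2 f:
  H = [[-8, -4], [-4, -8]]
Verify stationarity: grad f(x*) = H x* + g = (0, 0).
Eigenvalues of H: -12, -4.
Both eigenvalues < 0, so H is negative definite -> x* is a strict local max.

max


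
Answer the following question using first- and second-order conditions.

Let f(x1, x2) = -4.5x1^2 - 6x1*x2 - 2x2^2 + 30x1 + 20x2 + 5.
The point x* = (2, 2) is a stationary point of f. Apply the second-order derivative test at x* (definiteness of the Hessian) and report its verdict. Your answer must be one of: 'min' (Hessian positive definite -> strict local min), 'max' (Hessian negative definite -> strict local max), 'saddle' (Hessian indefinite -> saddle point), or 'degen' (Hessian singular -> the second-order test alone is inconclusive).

Compute the Hessian H = grad^2 f:
  H = [[-9, -6], [-6, -4]]
Verify stationarity: grad f(x*) = H x* + g = (0, 0).
Eigenvalues of H: -13, 0.
H has a zero eigenvalue (singular; negative semidefinite but not definite), so H is neither positive definite, negative definite, nor indefinite. The second-order test alone is inconclusive -> degen.
(Indeed, f is constant along the null direction of H through x*, so x* is not a strict local extremum.)

degen


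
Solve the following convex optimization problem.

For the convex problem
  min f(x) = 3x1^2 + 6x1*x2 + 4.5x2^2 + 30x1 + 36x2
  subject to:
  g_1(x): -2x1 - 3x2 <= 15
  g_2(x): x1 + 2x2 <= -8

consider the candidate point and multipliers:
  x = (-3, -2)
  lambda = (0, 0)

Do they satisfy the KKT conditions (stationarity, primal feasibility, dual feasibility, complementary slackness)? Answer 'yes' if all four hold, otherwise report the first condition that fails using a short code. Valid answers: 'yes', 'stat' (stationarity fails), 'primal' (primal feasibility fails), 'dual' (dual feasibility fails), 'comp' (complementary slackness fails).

Gradient of f: grad f(x) = Q x + c = (0, 0)
Constraint values g_i(x) = a_i^T x - b_i:
  g_1((-3, -2)) = -3
  g_2((-3, -2)) = 1
Stationarity residual: grad f(x) + sum_i lambda_i a_i = (0, 0)
  -> stationarity OK
Primal feasibility (all g_i <= 0): FAILS
Dual feasibility (all lambda_i >= 0): OK
Complementary slackness (lambda_i * g_i(x) = 0 for all i): OK

Verdict: the first failing condition is primal_feasibility -> primal.

primal


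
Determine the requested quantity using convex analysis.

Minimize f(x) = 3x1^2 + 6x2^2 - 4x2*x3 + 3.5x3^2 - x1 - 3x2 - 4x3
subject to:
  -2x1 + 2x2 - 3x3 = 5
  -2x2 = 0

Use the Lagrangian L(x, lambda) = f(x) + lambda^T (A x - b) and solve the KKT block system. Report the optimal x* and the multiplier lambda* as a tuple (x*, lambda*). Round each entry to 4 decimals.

Form the Lagrangian:
  L(x, lambda) = (1/2) x^T Q x + c^T x + lambda^T (A x - b)
Stationarity (grad_x L = 0): Q x + c + A^T lambda = 0.
Primal feasibility: A x = b.

This gives the KKT block system:
  [ Q   A^T ] [ x     ]   [-c ]
  [ A    0  ] [ lambda ] = [ b ]

Solving the linear system:
  x*      = (-1.0366, 0, -0.9756)
  lambda* = (-3.6098, -3.1585)
  f(x*)   = 11.4939

x* = (-1.0366, 0, -0.9756), lambda* = (-3.6098, -3.1585)


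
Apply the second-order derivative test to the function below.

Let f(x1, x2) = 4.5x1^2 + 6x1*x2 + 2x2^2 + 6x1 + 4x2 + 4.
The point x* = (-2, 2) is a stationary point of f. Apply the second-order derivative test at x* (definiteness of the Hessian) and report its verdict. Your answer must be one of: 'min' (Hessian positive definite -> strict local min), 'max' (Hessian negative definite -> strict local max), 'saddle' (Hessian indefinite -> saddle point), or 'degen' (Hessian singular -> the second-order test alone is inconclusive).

Compute the Hessian H = grad^2 f:
  H = [[9, 6], [6, 4]]
Verify stationarity: grad f(x*) = H x* + g = (0, 0).
Eigenvalues of H: 0, 13.
H has a zero eigenvalue (singular; positive semidefinite but not definite), so H is neither positive definite, negative definite, nor indefinite. The second-order test alone is inconclusive -> degen.
(Indeed, f is constant along the null direction of H through x*, so x* is not a strict local extremum.)

degen


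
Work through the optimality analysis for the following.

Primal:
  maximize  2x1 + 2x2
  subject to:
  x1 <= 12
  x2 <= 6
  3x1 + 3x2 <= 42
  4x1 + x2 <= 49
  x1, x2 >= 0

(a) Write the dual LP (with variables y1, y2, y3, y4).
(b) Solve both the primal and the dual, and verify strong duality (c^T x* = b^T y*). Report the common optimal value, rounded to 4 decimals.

The standard primal-dual pair for 'max c^T x s.t. A x <= b, x >= 0' is:
  Dual:  min b^T y  s.t.  A^T y >= c,  y >= 0.

So the dual LP is:
  minimize  12y1 + 6y2 + 42y3 + 49y4
  subject to:
    y1 + 3y3 + 4y4 >= 2
    y2 + 3y3 + y4 >= 2
    y1, y2, y3, y4 >= 0

Solving the primal: x* = (11.6667, 2.3333).
  primal value c^T x* = 28.
Solving the dual: y* = (0, 0, 0.6667, 0).
  dual value b^T y* = 28.
Strong duality: c^T x* = b^T y*. Confirmed.

28


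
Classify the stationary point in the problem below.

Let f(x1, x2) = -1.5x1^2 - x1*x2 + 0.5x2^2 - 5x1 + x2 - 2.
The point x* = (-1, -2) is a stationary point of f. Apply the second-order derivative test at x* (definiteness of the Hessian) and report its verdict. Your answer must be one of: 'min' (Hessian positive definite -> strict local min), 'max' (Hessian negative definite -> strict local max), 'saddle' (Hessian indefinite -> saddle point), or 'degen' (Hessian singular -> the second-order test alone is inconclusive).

Compute the Hessian H = grad^2 f:
  H = [[-3, -1], [-1, 1]]
Verify stationarity: grad f(x*) = H x* + g = (0, 0).
Eigenvalues of H: -3.2361, 1.2361.
Eigenvalues have mixed signs, so H is indefinite -> x* is a saddle point.

saddle


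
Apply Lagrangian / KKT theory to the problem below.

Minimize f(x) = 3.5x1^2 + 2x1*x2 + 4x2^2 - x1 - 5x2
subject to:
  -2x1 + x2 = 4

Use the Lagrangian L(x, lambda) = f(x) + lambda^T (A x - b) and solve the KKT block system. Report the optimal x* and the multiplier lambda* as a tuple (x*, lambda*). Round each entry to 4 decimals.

Form the Lagrangian:
  L(x, lambda) = (1/2) x^T Q x + c^T x + lambda^T (A x - b)
Stationarity (grad_x L = 0): Q x + c + A^T lambda = 0.
Primal feasibility: A x = b.

This gives the KKT block system:
  [ Q   A^T ] [ x     ]   [-c ]
  [ A    0  ] [ lambda ] = [ b ]

Solving the linear system:
  x*      = (-1.2979, 1.4043)
  lambda* = (-3.6383)
  f(x*)   = 4.4149

x* = (-1.2979, 1.4043), lambda* = (-3.6383)


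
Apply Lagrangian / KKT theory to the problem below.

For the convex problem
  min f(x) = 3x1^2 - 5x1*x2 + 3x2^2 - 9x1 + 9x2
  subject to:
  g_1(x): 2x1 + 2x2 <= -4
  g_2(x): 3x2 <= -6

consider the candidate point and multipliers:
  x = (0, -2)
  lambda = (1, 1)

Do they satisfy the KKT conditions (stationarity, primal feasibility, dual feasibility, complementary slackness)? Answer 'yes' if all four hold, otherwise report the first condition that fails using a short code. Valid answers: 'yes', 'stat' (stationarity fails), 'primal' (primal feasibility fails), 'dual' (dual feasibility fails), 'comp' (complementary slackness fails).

Gradient of f: grad f(x) = Q x + c = (1, -3)
Constraint values g_i(x) = a_i^T x - b_i:
  g_1((0, -2)) = 0
  g_2((0, -2)) = 0
Stationarity residual: grad f(x) + sum_i lambda_i a_i = (3, 2)
  -> stationarity FAILS
Primal feasibility (all g_i <= 0): OK
Dual feasibility (all lambda_i >= 0): OK
Complementary slackness (lambda_i * g_i(x) = 0 for all i): OK

Verdict: the first failing condition is stationarity -> stat.

stat


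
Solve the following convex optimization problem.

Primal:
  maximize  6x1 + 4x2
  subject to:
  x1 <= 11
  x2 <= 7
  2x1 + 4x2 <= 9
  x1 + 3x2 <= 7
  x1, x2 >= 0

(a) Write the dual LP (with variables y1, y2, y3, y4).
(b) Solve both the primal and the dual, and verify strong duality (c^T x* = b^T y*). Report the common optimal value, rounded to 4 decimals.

The standard primal-dual pair for 'max c^T x s.t. A x <= b, x >= 0' is:
  Dual:  min b^T y  s.t.  A^T y >= c,  y >= 0.

So the dual LP is:
  minimize  11y1 + 7y2 + 9y3 + 7y4
  subject to:
    y1 + 2y3 + y4 >= 6
    y2 + 4y3 + 3y4 >= 4
    y1, y2, y3, y4 >= 0

Solving the primal: x* = (4.5, 0).
  primal value c^T x* = 27.
Solving the dual: y* = (0, 0, 3, 0).
  dual value b^T y* = 27.
Strong duality: c^T x* = b^T y*. Confirmed.

27


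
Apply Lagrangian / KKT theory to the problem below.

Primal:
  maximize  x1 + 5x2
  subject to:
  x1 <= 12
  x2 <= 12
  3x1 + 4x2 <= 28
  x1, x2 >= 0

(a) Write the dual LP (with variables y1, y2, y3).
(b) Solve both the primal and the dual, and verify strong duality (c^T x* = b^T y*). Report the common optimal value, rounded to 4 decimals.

The standard primal-dual pair for 'max c^T x s.t. A x <= b, x >= 0' is:
  Dual:  min b^T y  s.t.  A^T y >= c,  y >= 0.

So the dual LP is:
  minimize  12y1 + 12y2 + 28y3
  subject to:
    y1 + 3y3 >= 1
    y2 + 4y3 >= 5
    y1, y2, y3 >= 0

Solving the primal: x* = (0, 7).
  primal value c^T x* = 35.
Solving the dual: y* = (0, 0, 1.25).
  dual value b^T y* = 35.
Strong duality: c^T x* = b^T y*. Confirmed.

35


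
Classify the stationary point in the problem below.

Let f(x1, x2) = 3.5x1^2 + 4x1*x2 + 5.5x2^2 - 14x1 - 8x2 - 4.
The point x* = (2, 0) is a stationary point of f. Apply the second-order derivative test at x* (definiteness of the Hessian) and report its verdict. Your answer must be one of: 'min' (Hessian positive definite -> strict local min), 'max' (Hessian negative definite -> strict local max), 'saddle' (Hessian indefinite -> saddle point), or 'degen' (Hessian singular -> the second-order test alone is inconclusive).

Compute the Hessian H = grad^2 f:
  H = [[7, 4], [4, 11]]
Verify stationarity: grad f(x*) = H x* + g = (0, 0).
Eigenvalues of H: 4.5279, 13.4721.
Both eigenvalues > 0, so H is positive definite -> x* is a strict local min.

min


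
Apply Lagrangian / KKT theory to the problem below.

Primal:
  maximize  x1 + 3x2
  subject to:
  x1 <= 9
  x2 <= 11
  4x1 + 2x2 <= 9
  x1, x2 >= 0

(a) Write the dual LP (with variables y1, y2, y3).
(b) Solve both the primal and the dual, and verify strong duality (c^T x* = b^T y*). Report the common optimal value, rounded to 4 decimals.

The standard primal-dual pair for 'max c^T x s.t. A x <= b, x >= 0' is:
  Dual:  min b^T y  s.t.  A^T y >= c,  y >= 0.

So the dual LP is:
  minimize  9y1 + 11y2 + 9y3
  subject to:
    y1 + 4y3 >= 1
    y2 + 2y3 >= 3
    y1, y2, y3 >= 0

Solving the primal: x* = (0, 4.5).
  primal value c^T x* = 13.5.
Solving the dual: y* = (0, 0, 1.5).
  dual value b^T y* = 13.5.
Strong duality: c^T x* = b^T y*. Confirmed.

13.5


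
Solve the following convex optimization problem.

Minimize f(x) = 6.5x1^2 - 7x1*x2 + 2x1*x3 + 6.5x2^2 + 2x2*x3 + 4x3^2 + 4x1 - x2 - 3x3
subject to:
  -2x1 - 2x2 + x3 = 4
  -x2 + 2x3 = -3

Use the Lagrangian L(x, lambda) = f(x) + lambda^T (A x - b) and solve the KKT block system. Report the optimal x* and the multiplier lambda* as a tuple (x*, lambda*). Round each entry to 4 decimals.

Form the Lagrangian:
  L(x, lambda) = (1/2) x^T Q x + c^T x + lambda^T (A x - b)
Stationarity (grad_x L = 0): Q x + c + A^T lambda = 0.
Primal feasibility: A x = b.

This gives the KKT block system:
  [ Q   A^T ] [ x     ]   [-c ]
  [ A    0  ] [ lambda ] = [ b ]

Solving the linear system:
  x*      = (-2.0507, -0.9325, -1.9662)
  lambda* = (-10.0319, 17.364)
  f(x*)   = 45.424

x* = (-2.0507, -0.9325, -1.9662), lambda* = (-10.0319, 17.364)


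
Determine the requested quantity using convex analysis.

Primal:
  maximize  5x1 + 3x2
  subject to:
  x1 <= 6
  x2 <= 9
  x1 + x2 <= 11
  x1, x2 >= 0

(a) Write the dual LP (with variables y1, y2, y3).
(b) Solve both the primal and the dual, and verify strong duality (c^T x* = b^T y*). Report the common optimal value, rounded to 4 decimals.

The standard primal-dual pair for 'max c^T x s.t. A x <= b, x >= 0' is:
  Dual:  min b^T y  s.t.  A^T y >= c,  y >= 0.

So the dual LP is:
  minimize  6y1 + 9y2 + 11y3
  subject to:
    y1 + y3 >= 5
    y2 + y3 >= 3
    y1, y2, y3 >= 0

Solving the primal: x* = (6, 5).
  primal value c^T x* = 45.
Solving the dual: y* = (2, 0, 3).
  dual value b^T y* = 45.
Strong duality: c^T x* = b^T y*. Confirmed.

45


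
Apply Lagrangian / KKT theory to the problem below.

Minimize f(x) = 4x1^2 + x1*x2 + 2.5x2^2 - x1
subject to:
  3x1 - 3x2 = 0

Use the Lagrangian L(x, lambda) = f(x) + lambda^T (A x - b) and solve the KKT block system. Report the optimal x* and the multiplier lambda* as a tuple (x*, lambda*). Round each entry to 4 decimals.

Form the Lagrangian:
  L(x, lambda) = (1/2) x^T Q x + c^T x + lambda^T (A x - b)
Stationarity (grad_x L = 0): Q x + c + A^T lambda = 0.
Primal feasibility: A x = b.

This gives the KKT block system:
  [ Q   A^T ] [ x     ]   [-c ]
  [ A    0  ] [ lambda ] = [ b ]

Solving the linear system:
  x*      = (0.0667, 0.0667)
  lambda* = (0.1333)
  f(x*)   = -0.0333

x* = (0.0667, 0.0667), lambda* = (0.1333)


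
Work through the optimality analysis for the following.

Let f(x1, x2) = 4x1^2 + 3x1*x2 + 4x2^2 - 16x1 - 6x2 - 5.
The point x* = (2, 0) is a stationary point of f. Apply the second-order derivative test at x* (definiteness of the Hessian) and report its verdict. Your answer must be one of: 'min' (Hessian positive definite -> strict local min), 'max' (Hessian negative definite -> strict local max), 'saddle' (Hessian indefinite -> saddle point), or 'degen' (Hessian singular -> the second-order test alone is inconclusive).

Compute the Hessian H = grad^2 f:
  H = [[8, 3], [3, 8]]
Verify stationarity: grad f(x*) = H x* + g = (0, 0).
Eigenvalues of H: 5, 11.
Both eigenvalues > 0, so H is positive definite -> x* is a strict local min.

min


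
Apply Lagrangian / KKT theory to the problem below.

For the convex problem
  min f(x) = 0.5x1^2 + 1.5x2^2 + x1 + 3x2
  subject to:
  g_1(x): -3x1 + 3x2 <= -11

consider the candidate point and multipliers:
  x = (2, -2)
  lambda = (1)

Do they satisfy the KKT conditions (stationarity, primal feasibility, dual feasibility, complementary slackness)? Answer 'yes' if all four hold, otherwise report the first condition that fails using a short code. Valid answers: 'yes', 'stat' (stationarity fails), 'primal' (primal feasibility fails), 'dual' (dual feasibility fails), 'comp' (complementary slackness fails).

Gradient of f: grad f(x) = Q x + c = (3, -3)
Constraint values g_i(x) = a_i^T x - b_i:
  g_1((2, -2)) = -1
Stationarity residual: grad f(x) + sum_i lambda_i a_i = (0, 0)
  -> stationarity OK
Primal feasibility (all g_i <= 0): OK
Dual feasibility (all lambda_i >= 0): OK
Complementary slackness (lambda_i * g_i(x) = 0 for all i): FAILS

Verdict: the first failing condition is complementary_slackness -> comp.

comp


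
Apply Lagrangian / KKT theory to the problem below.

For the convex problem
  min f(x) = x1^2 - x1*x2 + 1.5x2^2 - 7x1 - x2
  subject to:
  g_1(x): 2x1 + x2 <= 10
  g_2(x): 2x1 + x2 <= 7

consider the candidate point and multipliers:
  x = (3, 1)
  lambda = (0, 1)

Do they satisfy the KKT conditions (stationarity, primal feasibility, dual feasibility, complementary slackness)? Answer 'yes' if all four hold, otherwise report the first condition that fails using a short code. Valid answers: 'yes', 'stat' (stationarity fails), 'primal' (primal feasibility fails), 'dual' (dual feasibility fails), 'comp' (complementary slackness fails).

Gradient of f: grad f(x) = Q x + c = (-2, -1)
Constraint values g_i(x) = a_i^T x - b_i:
  g_1((3, 1)) = -3
  g_2((3, 1)) = 0
Stationarity residual: grad f(x) + sum_i lambda_i a_i = (0, 0)
  -> stationarity OK
Primal feasibility (all g_i <= 0): OK
Dual feasibility (all lambda_i >= 0): OK
Complementary slackness (lambda_i * g_i(x) = 0 for all i): OK

Verdict: yes, KKT holds.

yes


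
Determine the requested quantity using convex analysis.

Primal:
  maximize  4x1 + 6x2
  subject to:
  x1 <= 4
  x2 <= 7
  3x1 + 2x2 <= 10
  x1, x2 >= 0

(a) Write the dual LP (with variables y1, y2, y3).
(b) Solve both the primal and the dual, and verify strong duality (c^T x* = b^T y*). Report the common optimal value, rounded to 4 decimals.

The standard primal-dual pair for 'max c^T x s.t. A x <= b, x >= 0' is:
  Dual:  min b^T y  s.t.  A^T y >= c,  y >= 0.

So the dual LP is:
  minimize  4y1 + 7y2 + 10y3
  subject to:
    y1 + 3y3 >= 4
    y2 + 2y3 >= 6
    y1, y2, y3 >= 0

Solving the primal: x* = (0, 5).
  primal value c^T x* = 30.
Solving the dual: y* = (0, 0, 3).
  dual value b^T y* = 30.
Strong duality: c^T x* = b^T y*. Confirmed.

30


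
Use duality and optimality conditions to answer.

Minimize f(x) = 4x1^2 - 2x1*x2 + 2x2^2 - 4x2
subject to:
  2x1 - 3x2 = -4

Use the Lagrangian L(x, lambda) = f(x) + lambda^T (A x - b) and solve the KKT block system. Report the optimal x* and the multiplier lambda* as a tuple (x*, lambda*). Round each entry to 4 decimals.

Form the Lagrangian:
  L(x, lambda) = (1/2) x^T Q x + c^T x + lambda^T (A x - b)
Stationarity (grad_x L = 0): Q x + c + A^T lambda = 0.
Primal feasibility: A x = b.

This gives the KKT block system:
  [ Q   A^T ] [ x     ]   [-c ]
  [ A    0  ] [ lambda ] = [ b ]

Solving the linear system:
  x*      = (0.25, 1.5)
  lambda* = (0.5)
  f(x*)   = -2

x* = (0.25, 1.5), lambda* = (0.5)


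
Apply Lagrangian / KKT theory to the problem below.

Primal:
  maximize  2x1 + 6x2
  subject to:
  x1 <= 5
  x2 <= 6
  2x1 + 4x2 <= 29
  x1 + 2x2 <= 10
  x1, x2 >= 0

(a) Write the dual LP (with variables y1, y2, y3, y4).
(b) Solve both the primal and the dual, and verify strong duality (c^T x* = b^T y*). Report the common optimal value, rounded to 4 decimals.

The standard primal-dual pair for 'max c^T x s.t. A x <= b, x >= 0' is:
  Dual:  min b^T y  s.t.  A^T y >= c,  y >= 0.

So the dual LP is:
  minimize  5y1 + 6y2 + 29y3 + 10y4
  subject to:
    y1 + 2y3 + y4 >= 2
    y2 + 4y3 + 2y4 >= 6
    y1, y2, y3, y4 >= 0

Solving the primal: x* = (0, 5).
  primal value c^T x* = 30.
Solving the dual: y* = (0, 0, 0, 3).
  dual value b^T y* = 30.
Strong duality: c^T x* = b^T y*. Confirmed.

30


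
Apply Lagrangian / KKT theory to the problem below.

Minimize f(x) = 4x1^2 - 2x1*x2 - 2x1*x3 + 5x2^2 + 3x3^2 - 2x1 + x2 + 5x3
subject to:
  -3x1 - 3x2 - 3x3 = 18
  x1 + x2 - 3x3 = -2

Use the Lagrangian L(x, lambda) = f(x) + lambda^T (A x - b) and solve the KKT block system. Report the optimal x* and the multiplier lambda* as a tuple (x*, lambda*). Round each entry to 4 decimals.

Form the Lagrangian:
  L(x, lambda) = (1/2) x^T Q x + c^T x + lambda^T (A x - b)
Stationarity (grad_x L = 0): Q x + c + A^T lambda = 0.
Primal feasibility: A x = b.

This gives the KKT block system:
  [ Q   A^T ] [ x     ]   [-c ]
  [ A    0  ] [ lambda ] = [ b ]

Solving the linear system:
  x*      = (-2.6818, -2.3182, -1)
  lambda* = (-3.8409, 5.2955)
  f(x*)   = 38.8864

x* = (-2.6818, -2.3182, -1), lambda* = (-3.8409, 5.2955)


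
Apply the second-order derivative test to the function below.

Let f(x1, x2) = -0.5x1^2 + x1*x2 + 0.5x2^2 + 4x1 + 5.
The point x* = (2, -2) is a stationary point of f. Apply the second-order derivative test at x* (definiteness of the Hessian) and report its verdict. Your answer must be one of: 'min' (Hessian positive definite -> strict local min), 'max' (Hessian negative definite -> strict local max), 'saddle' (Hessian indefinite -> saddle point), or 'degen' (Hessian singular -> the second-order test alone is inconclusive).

Compute the Hessian H = grad^2 f:
  H = [[-1, 1], [1, 1]]
Verify stationarity: grad f(x*) = H x* + g = (0, 0).
Eigenvalues of H: -1.4142, 1.4142.
Eigenvalues have mixed signs, so H is indefinite -> x* is a saddle point.

saddle


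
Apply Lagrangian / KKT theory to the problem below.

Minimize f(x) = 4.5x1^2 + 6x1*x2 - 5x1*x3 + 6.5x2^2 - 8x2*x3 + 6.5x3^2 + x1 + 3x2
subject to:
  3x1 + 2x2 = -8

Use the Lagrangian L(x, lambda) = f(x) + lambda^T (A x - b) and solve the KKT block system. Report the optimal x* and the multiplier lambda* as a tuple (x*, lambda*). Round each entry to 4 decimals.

Form the Lagrangian:
  L(x, lambda) = (1/2) x^T Q x + c^T x + lambda^T (A x - b)
Stationarity (grad_x L = 0): Q x + c + A^T lambda = 0.
Primal feasibility: A x = b.

This gives the KKT block system:
  [ Q   A^T ] [ x     ]   [-c ]
  [ A    0  ] [ lambda ] = [ b ]

Solving the linear system:
  x*      = (-2.0187, -0.972, -1.3746)
  lambda* = (5.3757)
  f(x*)   = 19.0356

x* = (-2.0187, -0.972, -1.3746), lambda* = (5.3757)


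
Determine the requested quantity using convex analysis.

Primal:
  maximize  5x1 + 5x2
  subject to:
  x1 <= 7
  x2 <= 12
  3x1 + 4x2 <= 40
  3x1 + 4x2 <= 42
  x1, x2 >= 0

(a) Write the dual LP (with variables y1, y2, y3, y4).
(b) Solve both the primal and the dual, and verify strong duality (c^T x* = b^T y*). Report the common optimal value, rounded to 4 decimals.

The standard primal-dual pair for 'max c^T x s.t. A x <= b, x >= 0' is:
  Dual:  min b^T y  s.t.  A^T y >= c,  y >= 0.

So the dual LP is:
  minimize  7y1 + 12y2 + 40y3 + 42y4
  subject to:
    y1 + 3y3 + 3y4 >= 5
    y2 + 4y3 + 4y4 >= 5
    y1, y2, y3, y4 >= 0

Solving the primal: x* = (7, 4.75).
  primal value c^T x* = 58.75.
Solving the dual: y* = (1.25, 0, 1.25, 0).
  dual value b^T y* = 58.75.
Strong duality: c^T x* = b^T y*. Confirmed.

58.75


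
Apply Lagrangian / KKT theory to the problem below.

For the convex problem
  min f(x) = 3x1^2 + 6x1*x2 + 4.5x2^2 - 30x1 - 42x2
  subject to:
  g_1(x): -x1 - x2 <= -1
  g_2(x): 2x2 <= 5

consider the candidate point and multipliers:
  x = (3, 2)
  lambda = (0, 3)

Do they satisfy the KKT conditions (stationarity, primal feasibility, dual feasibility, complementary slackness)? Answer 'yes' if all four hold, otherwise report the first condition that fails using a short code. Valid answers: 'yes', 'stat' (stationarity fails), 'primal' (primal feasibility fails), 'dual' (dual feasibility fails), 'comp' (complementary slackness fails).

Gradient of f: grad f(x) = Q x + c = (0, -6)
Constraint values g_i(x) = a_i^T x - b_i:
  g_1((3, 2)) = -4
  g_2((3, 2)) = -1
Stationarity residual: grad f(x) + sum_i lambda_i a_i = (0, 0)
  -> stationarity OK
Primal feasibility (all g_i <= 0): OK
Dual feasibility (all lambda_i >= 0): OK
Complementary slackness (lambda_i * g_i(x) = 0 for all i): FAILS

Verdict: the first failing condition is complementary_slackness -> comp.

comp


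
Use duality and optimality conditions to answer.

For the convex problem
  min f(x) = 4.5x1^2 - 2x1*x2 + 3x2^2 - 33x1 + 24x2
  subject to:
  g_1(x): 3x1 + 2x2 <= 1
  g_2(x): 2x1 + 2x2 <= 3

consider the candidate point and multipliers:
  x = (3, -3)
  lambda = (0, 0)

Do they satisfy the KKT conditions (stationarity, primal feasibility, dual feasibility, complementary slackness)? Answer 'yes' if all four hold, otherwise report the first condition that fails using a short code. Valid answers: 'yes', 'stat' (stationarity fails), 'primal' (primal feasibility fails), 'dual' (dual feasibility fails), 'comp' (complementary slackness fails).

Gradient of f: grad f(x) = Q x + c = (0, 0)
Constraint values g_i(x) = a_i^T x - b_i:
  g_1((3, -3)) = 2
  g_2((3, -3)) = -3
Stationarity residual: grad f(x) + sum_i lambda_i a_i = (0, 0)
  -> stationarity OK
Primal feasibility (all g_i <= 0): FAILS
Dual feasibility (all lambda_i >= 0): OK
Complementary slackness (lambda_i * g_i(x) = 0 for all i): OK

Verdict: the first failing condition is primal_feasibility -> primal.

primal


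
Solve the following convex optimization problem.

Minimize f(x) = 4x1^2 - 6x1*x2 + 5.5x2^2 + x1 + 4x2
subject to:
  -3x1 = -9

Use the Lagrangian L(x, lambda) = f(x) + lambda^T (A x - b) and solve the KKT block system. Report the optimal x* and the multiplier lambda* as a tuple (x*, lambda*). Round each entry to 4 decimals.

Form the Lagrangian:
  L(x, lambda) = (1/2) x^T Q x + c^T x + lambda^T (A x - b)
Stationarity (grad_x L = 0): Q x + c + A^T lambda = 0.
Primal feasibility: A x = b.

This gives the KKT block system:
  [ Q   A^T ] [ x     ]   [-c ]
  [ A    0  ] [ lambda ] = [ b ]

Solving the linear system:
  x*      = (3, 1.2727)
  lambda* = (5.7879)
  f(x*)   = 30.0909

x* = (3, 1.2727), lambda* = (5.7879)


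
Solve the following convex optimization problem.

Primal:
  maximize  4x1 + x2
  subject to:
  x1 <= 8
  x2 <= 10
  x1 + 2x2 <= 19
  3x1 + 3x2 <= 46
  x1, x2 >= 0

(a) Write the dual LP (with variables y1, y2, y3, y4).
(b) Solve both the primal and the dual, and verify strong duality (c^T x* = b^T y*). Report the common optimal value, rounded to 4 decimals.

The standard primal-dual pair for 'max c^T x s.t. A x <= b, x >= 0' is:
  Dual:  min b^T y  s.t.  A^T y >= c,  y >= 0.

So the dual LP is:
  minimize  8y1 + 10y2 + 19y3 + 46y4
  subject to:
    y1 + y3 + 3y4 >= 4
    y2 + 2y3 + 3y4 >= 1
    y1, y2, y3, y4 >= 0

Solving the primal: x* = (8, 5.5).
  primal value c^T x* = 37.5.
Solving the dual: y* = (3.5, 0, 0.5, 0).
  dual value b^T y* = 37.5.
Strong duality: c^T x* = b^T y*. Confirmed.

37.5


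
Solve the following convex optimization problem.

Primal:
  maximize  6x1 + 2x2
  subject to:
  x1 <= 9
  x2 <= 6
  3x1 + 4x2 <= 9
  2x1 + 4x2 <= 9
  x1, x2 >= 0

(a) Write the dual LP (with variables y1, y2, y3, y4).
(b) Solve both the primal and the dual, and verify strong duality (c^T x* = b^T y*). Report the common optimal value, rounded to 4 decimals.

The standard primal-dual pair for 'max c^T x s.t. A x <= b, x >= 0' is:
  Dual:  min b^T y  s.t.  A^T y >= c,  y >= 0.

So the dual LP is:
  minimize  9y1 + 6y2 + 9y3 + 9y4
  subject to:
    y1 + 3y3 + 2y4 >= 6
    y2 + 4y3 + 4y4 >= 2
    y1, y2, y3, y4 >= 0

Solving the primal: x* = (3, 0).
  primal value c^T x* = 18.
Solving the dual: y* = (0, 0, 2, 0).
  dual value b^T y* = 18.
Strong duality: c^T x* = b^T y*. Confirmed.

18


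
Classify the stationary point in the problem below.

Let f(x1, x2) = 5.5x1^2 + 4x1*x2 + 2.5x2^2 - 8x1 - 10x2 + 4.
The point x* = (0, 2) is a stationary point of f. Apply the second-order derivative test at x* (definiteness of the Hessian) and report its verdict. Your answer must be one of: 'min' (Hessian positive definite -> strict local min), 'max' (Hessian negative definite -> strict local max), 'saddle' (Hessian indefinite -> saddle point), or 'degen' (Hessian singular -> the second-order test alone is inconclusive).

Compute the Hessian H = grad^2 f:
  H = [[11, 4], [4, 5]]
Verify stationarity: grad f(x*) = H x* + g = (0, 0).
Eigenvalues of H: 3, 13.
Both eigenvalues > 0, so H is positive definite -> x* is a strict local min.

min


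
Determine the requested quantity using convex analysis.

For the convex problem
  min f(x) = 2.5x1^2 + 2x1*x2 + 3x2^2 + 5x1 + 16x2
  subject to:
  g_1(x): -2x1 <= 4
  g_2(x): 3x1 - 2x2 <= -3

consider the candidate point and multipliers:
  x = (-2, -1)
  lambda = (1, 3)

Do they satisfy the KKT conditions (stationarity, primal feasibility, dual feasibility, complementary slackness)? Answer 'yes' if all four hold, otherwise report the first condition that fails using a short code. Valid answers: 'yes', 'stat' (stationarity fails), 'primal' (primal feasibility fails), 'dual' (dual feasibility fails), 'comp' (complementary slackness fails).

Gradient of f: grad f(x) = Q x + c = (-7, 6)
Constraint values g_i(x) = a_i^T x - b_i:
  g_1((-2, -1)) = 0
  g_2((-2, -1)) = -1
Stationarity residual: grad f(x) + sum_i lambda_i a_i = (0, 0)
  -> stationarity OK
Primal feasibility (all g_i <= 0): OK
Dual feasibility (all lambda_i >= 0): OK
Complementary slackness (lambda_i * g_i(x) = 0 for all i): FAILS

Verdict: the first failing condition is complementary_slackness -> comp.

comp


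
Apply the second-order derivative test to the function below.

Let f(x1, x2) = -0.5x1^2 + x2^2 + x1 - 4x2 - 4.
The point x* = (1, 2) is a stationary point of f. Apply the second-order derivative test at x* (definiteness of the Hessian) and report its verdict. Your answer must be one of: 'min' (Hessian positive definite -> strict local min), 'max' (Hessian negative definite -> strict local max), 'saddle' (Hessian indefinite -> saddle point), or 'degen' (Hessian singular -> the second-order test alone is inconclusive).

Compute the Hessian H = grad^2 f:
  H = [[-1, 0], [0, 2]]
Verify stationarity: grad f(x*) = H x* + g = (0, 0).
Eigenvalues of H: -1, 2.
Eigenvalues have mixed signs, so H is indefinite -> x* is a saddle point.

saddle


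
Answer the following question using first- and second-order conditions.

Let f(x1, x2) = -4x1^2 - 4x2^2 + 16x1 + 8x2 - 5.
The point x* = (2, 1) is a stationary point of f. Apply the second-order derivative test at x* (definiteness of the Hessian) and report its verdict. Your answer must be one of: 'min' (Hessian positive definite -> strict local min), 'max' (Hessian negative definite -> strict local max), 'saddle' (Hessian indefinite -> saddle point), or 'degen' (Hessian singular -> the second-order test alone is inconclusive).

Compute the Hessian H = grad^2 f:
  H = [[-8, 0], [0, -8]]
Verify stationarity: grad f(x*) = H x* + g = (0, 0).
Eigenvalues of H: -8, -8.
Both eigenvalues < 0, so H is negative definite -> x* is a strict local max.

max


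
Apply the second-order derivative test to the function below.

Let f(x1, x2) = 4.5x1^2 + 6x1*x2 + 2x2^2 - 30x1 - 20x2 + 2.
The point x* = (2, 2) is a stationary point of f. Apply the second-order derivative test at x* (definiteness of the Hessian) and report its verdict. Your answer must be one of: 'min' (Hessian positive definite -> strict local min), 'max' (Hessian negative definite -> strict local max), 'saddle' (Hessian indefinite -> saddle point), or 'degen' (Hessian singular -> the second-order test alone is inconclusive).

Compute the Hessian H = grad^2 f:
  H = [[9, 6], [6, 4]]
Verify stationarity: grad f(x*) = H x* + g = (0, 0).
Eigenvalues of H: 0, 13.
H has a zero eigenvalue (singular; positive semidefinite but not definite), so H is neither positive definite, negative definite, nor indefinite. The second-order test alone is inconclusive -> degen.
(Indeed, f is constant along the null direction of H through x*, so x* is not a strict local extremum.)

degen


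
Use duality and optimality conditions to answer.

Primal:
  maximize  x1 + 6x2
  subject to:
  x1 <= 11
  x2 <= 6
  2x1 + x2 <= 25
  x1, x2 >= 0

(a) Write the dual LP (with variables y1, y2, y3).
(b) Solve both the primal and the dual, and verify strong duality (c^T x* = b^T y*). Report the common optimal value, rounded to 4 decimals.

The standard primal-dual pair for 'max c^T x s.t. A x <= b, x >= 0' is:
  Dual:  min b^T y  s.t.  A^T y >= c,  y >= 0.

So the dual LP is:
  minimize  11y1 + 6y2 + 25y3
  subject to:
    y1 + 2y3 >= 1
    y2 + y3 >= 6
    y1, y2, y3 >= 0

Solving the primal: x* = (9.5, 6).
  primal value c^T x* = 45.5.
Solving the dual: y* = (0, 5.5, 0.5).
  dual value b^T y* = 45.5.
Strong duality: c^T x* = b^T y*. Confirmed.

45.5


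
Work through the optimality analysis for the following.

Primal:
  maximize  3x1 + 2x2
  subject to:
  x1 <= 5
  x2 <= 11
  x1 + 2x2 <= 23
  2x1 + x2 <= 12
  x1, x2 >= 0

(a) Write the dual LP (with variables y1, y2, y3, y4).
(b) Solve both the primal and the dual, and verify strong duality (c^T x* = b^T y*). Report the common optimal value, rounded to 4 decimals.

The standard primal-dual pair for 'max c^T x s.t. A x <= b, x >= 0' is:
  Dual:  min b^T y  s.t.  A^T y >= c,  y >= 0.

So the dual LP is:
  minimize  5y1 + 11y2 + 23y3 + 12y4
  subject to:
    y1 + y3 + 2y4 >= 3
    y2 + 2y3 + y4 >= 2
    y1, y2, y3, y4 >= 0

Solving the primal: x* = (0.5, 11).
  primal value c^T x* = 23.5.
Solving the dual: y* = (0, 0.5, 0, 1.5).
  dual value b^T y* = 23.5.
Strong duality: c^T x* = b^T y*. Confirmed.

23.5


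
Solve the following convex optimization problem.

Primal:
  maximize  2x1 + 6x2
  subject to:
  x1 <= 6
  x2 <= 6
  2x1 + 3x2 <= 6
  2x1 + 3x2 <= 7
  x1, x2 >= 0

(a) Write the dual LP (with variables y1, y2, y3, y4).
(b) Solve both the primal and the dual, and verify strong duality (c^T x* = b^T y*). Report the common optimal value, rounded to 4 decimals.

The standard primal-dual pair for 'max c^T x s.t. A x <= b, x >= 0' is:
  Dual:  min b^T y  s.t.  A^T y >= c,  y >= 0.

So the dual LP is:
  minimize  6y1 + 6y2 + 6y3 + 7y4
  subject to:
    y1 + 2y3 + 2y4 >= 2
    y2 + 3y3 + 3y4 >= 6
    y1, y2, y3, y4 >= 0

Solving the primal: x* = (0, 2).
  primal value c^T x* = 12.
Solving the dual: y* = (0, 0, 2, 0).
  dual value b^T y* = 12.
Strong duality: c^T x* = b^T y*. Confirmed.

12


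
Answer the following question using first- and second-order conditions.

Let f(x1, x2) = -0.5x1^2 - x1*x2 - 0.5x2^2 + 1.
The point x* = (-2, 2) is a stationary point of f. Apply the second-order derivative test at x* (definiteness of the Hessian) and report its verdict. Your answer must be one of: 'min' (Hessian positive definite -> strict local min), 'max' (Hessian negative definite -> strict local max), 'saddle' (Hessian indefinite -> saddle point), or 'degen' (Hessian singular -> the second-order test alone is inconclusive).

Compute the Hessian H = grad^2 f:
  H = [[-1, -1], [-1, -1]]
Verify stationarity: grad f(x*) = H x* + g = (0, 0).
Eigenvalues of H: -2, 0.
H has a zero eigenvalue (singular; negative semidefinite but not definite), so H is neither positive definite, negative definite, nor indefinite. The second-order test alone is inconclusive -> degen.
(Indeed, f is constant along the null direction of H through x*, so x* is not a strict local extremum.)

degen


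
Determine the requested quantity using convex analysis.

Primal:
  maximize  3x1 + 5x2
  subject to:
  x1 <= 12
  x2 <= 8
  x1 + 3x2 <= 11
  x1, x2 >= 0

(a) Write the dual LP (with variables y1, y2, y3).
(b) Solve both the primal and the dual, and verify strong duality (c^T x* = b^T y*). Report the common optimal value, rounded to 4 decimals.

The standard primal-dual pair for 'max c^T x s.t. A x <= b, x >= 0' is:
  Dual:  min b^T y  s.t.  A^T y >= c,  y >= 0.

So the dual LP is:
  minimize  12y1 + 8y2 + 11y3
  subject to:
    y1 + y3 >= 3
    y2 + 3y3 >= 5
    y1, y2, y3 >= 0

Solving the primal: x* = (11, 0).
  primal value c^T x* = 33.
Solving the dual: y* = (0, 0, 3).
  dual value b^T y* = 33.
Strong duality: c^T x* = b^T y*. Confirmed.

33


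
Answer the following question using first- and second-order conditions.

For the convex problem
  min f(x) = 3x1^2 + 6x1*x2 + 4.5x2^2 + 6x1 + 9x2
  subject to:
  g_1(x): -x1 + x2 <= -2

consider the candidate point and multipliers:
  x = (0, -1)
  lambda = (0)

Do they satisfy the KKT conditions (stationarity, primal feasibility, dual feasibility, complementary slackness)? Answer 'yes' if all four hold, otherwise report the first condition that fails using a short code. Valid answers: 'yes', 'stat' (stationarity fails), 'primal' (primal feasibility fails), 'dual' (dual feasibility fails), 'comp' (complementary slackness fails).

Gradient of f: grad f(x) = Q x + c = (0, 0)
Constraint values g_i(x) = a_i^T x - b_i:
  g_1((0, -1)) = 1
Stationarity residual: grad f(x) + sum_i lambda_i a_i = (0, 0)
  -> stationarity OK
Primal feasibility (all g_i <= 0): FAILS
Dual feasibility (all lambda_i >= 0): OK
Complementary slackness (lambda_i * g_i(x) = 0 for all i): OK

Verdict: the first failing condition is primal_feasibility -> primal.

primal


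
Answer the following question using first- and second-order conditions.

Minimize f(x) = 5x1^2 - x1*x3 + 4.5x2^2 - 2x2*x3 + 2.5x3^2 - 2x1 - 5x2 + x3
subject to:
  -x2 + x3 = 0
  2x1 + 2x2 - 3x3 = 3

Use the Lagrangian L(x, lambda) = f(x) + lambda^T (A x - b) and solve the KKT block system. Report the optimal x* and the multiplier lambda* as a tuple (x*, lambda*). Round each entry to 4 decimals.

Form the Lagrangian:
  L(x, lambda) = (1/2) x^T Q x + c^T x + lambda^T (A x - b)
Stationarity (grad_x L = 0): Q x + c + A^T lambda = 0.
Primal feasibility: A x = b.

This gives the KKT block system:
  [ Q   A^T ] [ x     ]   [-c ]
  [ A    0  ] [ lambda ] = [ b ]

Solving the linear system:
  x*      = (1.4565, -0.087, -0.087)
  lambda* = (-18.2609, -6.3261)
  f(x*)   = 8.2065

x* = (1.4565, -0.087, -0.087), lambda* = (-18.2609, -6.3261)


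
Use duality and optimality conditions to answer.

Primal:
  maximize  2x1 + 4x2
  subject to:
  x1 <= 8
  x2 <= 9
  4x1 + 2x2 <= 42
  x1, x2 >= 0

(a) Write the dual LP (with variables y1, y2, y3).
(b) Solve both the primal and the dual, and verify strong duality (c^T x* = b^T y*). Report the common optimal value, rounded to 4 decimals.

The standard primal-dual pair for 'max c^T x s.t. A x <= b, x >= 0' is:
  Dual:  min b^T y  s.t.  A^T y >= c,  y >= 0.

So the dual LP is:
  minimize  8y1 + 9y2 + 42y3
  subject to:
    y1 + 4y3 >= 2
    y2 + 2y3 >= 4
    y1, y2, y3 >= 0

Solving the primal: x* = (6, 9).
  primal value c^T x* = 48.
Solving the dual: y* = (0, 3, 0.5).
  dual value b^T y* = 48.
Strong duality: c^T x* = b^T y*. Confirmed.

48


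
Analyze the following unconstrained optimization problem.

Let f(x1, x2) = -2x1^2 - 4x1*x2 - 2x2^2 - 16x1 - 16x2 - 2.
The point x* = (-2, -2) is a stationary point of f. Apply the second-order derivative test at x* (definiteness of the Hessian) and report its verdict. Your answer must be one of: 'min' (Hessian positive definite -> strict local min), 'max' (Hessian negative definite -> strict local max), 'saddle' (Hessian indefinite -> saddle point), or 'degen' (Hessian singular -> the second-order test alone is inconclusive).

Compute the Hessian H = grad^2 f:
  H = [[-4, -4], [-4, -4]]
Verify stationarity: grad f(x*) = H x* + g = (0, 0).
Eigenvalues of H: -8, 0.
H has a zero eigenvalue (singular; negative semidefinite but not definite), so H is neither positive definite, negative definite, nor indefinite. The second-order test alone is inconclusive -> degen.
(Indeed, f is constant along the null direction of H through x*, so x* is not a strict local extremum.)

degen


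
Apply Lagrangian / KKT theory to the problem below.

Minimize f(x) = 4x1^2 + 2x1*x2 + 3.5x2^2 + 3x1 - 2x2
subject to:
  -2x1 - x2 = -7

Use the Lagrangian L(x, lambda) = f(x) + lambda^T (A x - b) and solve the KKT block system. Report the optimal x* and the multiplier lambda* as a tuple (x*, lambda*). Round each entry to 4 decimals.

Form the Lagrangian:
  L(x, lambda) = (1/2) x^T Q x + c^T x + lambda^T (A x - b)
Stationarity (grad_x L = 0): Q x + c + A^T lambda = 0.
Primal feasibility: A x = b.

This gives the KKT block system:
  [ Q   A^T ] [ x     ]   [-c ]
  [ A    0  ] [ lambda ] = [ b ]

Solving the linear system:
  x*      = (2.75, 1.5)
  lambda* = (14)
  f(x*)   = 51.625

x* = (2.75, 1.5), lambda* = (14)
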